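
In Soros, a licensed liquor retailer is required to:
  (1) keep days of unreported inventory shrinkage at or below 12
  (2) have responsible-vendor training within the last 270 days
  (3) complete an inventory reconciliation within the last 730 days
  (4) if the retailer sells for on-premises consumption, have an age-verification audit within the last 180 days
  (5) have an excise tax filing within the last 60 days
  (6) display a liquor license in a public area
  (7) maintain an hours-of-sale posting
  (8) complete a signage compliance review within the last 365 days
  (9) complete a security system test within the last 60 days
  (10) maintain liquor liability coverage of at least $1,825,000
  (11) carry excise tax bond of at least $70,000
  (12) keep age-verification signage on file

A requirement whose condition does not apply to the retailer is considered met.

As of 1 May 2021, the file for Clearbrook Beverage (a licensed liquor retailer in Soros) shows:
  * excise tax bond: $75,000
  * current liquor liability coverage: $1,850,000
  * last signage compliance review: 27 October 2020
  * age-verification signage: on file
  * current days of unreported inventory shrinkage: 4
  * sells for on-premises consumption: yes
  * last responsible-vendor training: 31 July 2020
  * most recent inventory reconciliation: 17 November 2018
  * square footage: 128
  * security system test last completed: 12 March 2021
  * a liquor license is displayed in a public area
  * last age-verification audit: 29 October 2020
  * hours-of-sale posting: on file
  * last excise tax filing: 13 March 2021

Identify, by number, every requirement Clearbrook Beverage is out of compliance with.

1. days of unreported inventory shrinkage 4 ≤ 12 → met
2. responsible-vendor training 274 days ago vs limit 270 → not met
3. inventory reconciliation 896 days ago vs limit 730 → not met
4. condition 'sells for on-premises consumption' holds; age-verification audit 184 days ago vs limit 180 → not met
5. excise tax filing 49 days ago vs limit 60 → met
6. liquor license present → met
7. hours-of-sale posting present → met
8. signage compliance review 186 days ago vs limit 365 → met
9. security system test 50 days ago vs limit 60 → met
10. liquor liability coverage $1,850,000 ≥ $1,825,000 → met
11. excise tax bond $75,000 ≥ $70,000 → met
12. age-verification signage present → met
Not met: 2, 3, 4

2, 3, 4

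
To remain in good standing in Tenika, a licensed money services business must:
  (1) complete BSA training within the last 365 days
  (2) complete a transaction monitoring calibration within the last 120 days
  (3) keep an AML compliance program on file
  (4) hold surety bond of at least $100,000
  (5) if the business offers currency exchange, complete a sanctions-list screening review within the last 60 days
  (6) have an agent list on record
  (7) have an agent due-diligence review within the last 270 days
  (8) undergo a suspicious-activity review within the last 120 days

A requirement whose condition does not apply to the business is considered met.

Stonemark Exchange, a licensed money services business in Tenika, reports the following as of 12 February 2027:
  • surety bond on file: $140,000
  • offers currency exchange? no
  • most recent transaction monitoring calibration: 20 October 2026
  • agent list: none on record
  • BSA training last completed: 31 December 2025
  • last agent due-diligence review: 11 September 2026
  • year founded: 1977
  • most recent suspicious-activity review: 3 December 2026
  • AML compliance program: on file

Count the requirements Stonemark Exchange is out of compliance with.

1. BSA training 408 days ago vs limit 365 → not met
2. transaction monitoring calibration 115 days ago vs limit 120 → met
3. AML compliance program present → met
4. surety bond $140,000 ≥ $100,000 → met
5. condition 'offers currency exchange' does not hold → requirement n/a → met
6. agent list absent → not met
7. agent due-diligence review 154 days ago vs limit 270 → met
8. suspicious-activity review 71 days ago vs limit 120 → met
Not met: 2 of 8

2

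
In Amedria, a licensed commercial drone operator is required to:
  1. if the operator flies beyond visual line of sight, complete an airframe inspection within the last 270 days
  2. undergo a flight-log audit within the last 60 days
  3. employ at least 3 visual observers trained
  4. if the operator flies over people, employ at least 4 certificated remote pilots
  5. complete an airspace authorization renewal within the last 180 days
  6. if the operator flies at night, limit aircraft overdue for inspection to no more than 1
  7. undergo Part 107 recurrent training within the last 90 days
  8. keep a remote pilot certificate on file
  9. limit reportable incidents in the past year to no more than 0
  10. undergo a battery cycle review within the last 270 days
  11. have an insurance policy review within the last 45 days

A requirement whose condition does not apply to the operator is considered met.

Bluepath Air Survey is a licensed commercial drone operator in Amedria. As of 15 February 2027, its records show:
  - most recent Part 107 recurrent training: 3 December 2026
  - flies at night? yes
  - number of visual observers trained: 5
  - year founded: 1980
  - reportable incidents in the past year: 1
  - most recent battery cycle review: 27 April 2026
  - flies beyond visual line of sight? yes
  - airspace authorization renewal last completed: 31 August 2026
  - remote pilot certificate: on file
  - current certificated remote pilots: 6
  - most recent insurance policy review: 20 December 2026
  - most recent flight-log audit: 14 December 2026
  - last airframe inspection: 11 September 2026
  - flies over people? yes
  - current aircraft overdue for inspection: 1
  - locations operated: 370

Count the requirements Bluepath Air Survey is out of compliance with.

4

1. condition 'flies beyond visual line of sight' holds; airframe inspection 157 days ago vs limit 270 → met
2. flight-log audit 63 days ago vs limit 60 → not met
3. visual observers trained 5 ≥ 3 → met
4. condition 'flies over people' holds; certificated remote pilots 6 ≥ 4 → met
5. airspace authorization renewal 168 days ago vs limit 180 → met
6. condition 'flies at night' holds; aircraft overdue for inspection 1 ≤ 1 → met
7. Part 107 recurrent training 74 days ago vs limit 90 → met
8. remote pilot certificate present → met
9. reportable incidents in the past year 1 > 0 → not met
10. battery cycle review 294 days ago vs limit 270 → not met
11. insurance policy review 57 days ago vs limit 45 → not met
Not met: 4 of 11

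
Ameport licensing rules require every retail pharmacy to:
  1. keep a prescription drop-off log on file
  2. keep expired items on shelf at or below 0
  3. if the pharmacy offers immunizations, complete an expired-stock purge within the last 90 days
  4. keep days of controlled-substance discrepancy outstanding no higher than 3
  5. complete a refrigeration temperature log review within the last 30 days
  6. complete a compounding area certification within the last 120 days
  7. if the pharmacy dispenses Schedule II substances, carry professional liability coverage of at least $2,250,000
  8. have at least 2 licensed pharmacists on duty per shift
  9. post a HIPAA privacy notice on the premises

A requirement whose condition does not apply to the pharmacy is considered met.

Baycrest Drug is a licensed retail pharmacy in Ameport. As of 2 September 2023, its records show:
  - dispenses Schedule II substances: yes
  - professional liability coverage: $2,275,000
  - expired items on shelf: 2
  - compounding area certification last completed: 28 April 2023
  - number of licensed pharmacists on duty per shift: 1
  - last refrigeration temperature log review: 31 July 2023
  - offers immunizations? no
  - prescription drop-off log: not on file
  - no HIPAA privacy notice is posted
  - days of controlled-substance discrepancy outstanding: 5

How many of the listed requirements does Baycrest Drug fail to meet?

1. prescription drop-off log absent → not met
2. expired items on shelf 2 > 0 → not met
3. condition 'offers immunizations' does not hold → requirement n/a → met
4. days of controlled-substance discrepancy outstanding 5 > 3 → not met
5. refrigeration temperature log review 33 days ago vs limit 30 → not met
6. compounding area certification 127 days ago vs limit 120 → not met
7. condition 'dispenses Schedule II substances' holds; professional liability coverage $2,275,000 ≥ $2,250,000 → met
8. licensed pharmacists on duty per shift 1 < 2 → not met
9. HIPAA privacy notice absent → not met
Not met: 7 of 9

7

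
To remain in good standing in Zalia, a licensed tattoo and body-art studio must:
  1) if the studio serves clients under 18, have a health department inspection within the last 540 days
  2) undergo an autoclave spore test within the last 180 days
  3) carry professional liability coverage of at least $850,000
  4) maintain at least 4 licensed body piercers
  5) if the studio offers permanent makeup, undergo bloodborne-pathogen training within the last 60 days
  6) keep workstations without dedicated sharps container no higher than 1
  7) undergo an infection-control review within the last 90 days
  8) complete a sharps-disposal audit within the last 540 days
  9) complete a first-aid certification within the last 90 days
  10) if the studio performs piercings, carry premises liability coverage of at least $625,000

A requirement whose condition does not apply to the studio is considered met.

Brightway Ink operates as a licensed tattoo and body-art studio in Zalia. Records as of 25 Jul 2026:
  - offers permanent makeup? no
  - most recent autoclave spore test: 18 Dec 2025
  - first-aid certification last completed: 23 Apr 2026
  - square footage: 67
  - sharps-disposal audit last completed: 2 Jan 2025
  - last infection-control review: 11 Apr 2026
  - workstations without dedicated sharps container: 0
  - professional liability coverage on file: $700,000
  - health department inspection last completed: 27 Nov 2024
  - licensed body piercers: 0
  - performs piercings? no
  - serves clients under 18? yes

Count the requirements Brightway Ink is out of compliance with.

7

1. condition 'serves clients under 18' holds; health department inspection 605 days ago vs limit 540 → not met
2. autoclave spore test 219 days ago vs limit 180 → not met
3. professional liability coverage $700,000 < $850,000 → not met
4. licensed body piercers 0 < 4 → not met
5. condition 'offers permanent makeup' does not hold → requirement n/a → met
6. workstations without dedicated sharps container 0 ≤ 1 → met
7. infection-control review 105 days ago vs limit 90 → not met
8. sharps-disposal audit 569 days ago vs limit 540 → not met
9. first-aid certification 93 days ago vs limit 90 → not met
10. condition 'performs piercings' does not hold → requirement n/a → met
Not met: 7 of 10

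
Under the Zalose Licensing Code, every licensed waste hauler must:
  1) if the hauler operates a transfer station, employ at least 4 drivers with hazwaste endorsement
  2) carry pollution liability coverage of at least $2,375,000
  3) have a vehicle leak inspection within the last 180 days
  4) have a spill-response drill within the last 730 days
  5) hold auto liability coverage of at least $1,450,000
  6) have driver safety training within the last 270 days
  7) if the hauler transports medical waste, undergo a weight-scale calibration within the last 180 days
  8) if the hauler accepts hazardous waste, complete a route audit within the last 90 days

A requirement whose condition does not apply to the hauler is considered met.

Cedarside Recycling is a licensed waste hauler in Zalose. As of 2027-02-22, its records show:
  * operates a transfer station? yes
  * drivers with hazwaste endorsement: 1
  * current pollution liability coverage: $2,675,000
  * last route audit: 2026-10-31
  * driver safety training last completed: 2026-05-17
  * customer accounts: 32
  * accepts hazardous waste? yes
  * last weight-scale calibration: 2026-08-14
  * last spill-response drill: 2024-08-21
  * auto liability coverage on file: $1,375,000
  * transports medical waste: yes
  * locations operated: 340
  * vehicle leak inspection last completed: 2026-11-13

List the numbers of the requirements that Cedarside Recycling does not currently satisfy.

1, 4, 5, 6, 7, 8

1. condition 'operates a transfer station' holds; drivers with hazwaste endorsement 1 < 4 → not met
2. pollution liability coverage $2,675,000 ≥ $2,375,000 → met
3. vehicle leak inspection 101 days ago vs limit 180 → met
4. spill-response drill 915 days ago vs limit 730 → not met
5. auto liability coverage $1,375,000 < $1,450,000 → not met
6. driver safety training 281 days ago vs limit 270 → not met
7. condition 'transports medical waste' holds; weight-scale calibration 192 days ago vs limit 180 → not met
8. condition 'accepts hazardous waste' holds; route audit 114 days ago vs limit 90 → not met
Not met: 1, 4, 5, 6, 7, 8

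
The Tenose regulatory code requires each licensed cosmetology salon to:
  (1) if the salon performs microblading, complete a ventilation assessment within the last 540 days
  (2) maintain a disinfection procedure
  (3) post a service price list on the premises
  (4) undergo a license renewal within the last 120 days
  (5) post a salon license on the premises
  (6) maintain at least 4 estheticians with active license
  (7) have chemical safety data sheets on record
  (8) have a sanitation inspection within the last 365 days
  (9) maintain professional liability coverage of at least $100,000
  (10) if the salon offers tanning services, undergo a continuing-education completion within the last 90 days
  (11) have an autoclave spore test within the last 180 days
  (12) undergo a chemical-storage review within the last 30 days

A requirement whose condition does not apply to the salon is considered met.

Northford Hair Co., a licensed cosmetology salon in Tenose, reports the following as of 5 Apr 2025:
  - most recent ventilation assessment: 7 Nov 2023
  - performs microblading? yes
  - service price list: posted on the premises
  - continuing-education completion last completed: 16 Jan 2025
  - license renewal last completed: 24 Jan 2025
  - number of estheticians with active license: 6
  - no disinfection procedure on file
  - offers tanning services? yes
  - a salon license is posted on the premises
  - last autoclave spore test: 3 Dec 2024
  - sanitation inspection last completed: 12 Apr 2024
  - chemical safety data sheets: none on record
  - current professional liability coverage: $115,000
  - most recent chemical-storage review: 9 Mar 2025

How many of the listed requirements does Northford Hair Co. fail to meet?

2

1. condition 'performs microblading' holds; ventilation assessment 515 days ago vs limit 540 → met
2. disinfection procedure absent → not met
3. service price list present → met
4. license renewal 71 days ago vs limit 120 → met
5. salon license present → met
6. estheticians with active license 6 ≥ 4 → met
7. chemical safety data sheets absent → not met
8. sanitation inspection 358 days ago vs limit 365 → met
9. professional liability coverage $115,000 ≥ $100,000 → met
10. condition 'offers tanning services' holds; continuing-education completion 79 days ago vs limit 90 → met
11. autoclave spore test 123 days ago vs limit 180 → met
12. chemical-storage review 27 days ago vs limit 30 → met
Not met: 2 of 12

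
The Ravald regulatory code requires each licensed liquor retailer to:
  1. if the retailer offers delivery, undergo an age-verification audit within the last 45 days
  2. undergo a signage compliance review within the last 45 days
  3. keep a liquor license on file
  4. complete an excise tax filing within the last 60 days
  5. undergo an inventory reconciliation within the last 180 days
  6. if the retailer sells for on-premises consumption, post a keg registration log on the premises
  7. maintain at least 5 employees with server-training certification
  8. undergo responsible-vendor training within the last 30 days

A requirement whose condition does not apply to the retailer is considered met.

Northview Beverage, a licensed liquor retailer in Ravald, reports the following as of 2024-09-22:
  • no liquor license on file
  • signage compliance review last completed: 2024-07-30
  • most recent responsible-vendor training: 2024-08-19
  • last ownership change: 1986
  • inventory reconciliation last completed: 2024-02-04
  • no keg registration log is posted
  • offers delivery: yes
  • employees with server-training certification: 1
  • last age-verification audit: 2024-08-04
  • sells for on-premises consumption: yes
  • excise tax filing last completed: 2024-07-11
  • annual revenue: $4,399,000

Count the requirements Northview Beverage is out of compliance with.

8

1. condition 'offers delivery' holds; age-verification audit 49 days ago vs limit 45 → not met
2. signage compliance review 54 days ago vs limit 45 → not met
3. liquor license absent → not met
4. excise tax filing 73 days ago vs limit 60 → not met
5. inventory reconciliation 231 days ago vs limit 180 → not met
6. condition 'sells for on-premises consumption' holds; keg registration log absent → not met
7. employees with server-training certification 1 < 5 → not met
8. responsible-vendor training 34 days ago vs limit 30 → not met
Not met: 8 of 8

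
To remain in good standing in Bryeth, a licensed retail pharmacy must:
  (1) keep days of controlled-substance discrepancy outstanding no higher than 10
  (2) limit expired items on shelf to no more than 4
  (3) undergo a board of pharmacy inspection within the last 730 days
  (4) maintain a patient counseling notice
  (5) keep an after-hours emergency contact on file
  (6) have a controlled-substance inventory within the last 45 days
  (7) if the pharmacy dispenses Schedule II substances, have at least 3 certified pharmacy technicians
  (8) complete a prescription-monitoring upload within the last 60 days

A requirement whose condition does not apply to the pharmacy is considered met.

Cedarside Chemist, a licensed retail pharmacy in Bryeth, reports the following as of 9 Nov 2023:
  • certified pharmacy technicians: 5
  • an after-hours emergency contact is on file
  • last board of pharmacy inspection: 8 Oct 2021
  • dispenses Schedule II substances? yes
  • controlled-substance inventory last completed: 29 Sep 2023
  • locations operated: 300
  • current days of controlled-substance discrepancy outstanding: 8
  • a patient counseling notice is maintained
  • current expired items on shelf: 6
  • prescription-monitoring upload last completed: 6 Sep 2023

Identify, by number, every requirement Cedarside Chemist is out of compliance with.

2, 3, 8

1. days of controlled-substance discrepancy outstanding 8 ≤ 10 → met
2. expired items on shelf 6 > 4 → not met
3. board of pharmacy inspection 762 days ago vs limit 730 → not met
4. patient counseling notice present → met
5. after-hours emergency contact present → met
6. controlled-substance inventory 41 days ago vs limit 45 → met
7. condition 'dispenses Schedule II substances' holds; certified pharmacy technicians 5 ≥ 3 → met
8. prescription-monitoring upload 64 days ago vs limit 60 → not met
Not met: 2, 3, 8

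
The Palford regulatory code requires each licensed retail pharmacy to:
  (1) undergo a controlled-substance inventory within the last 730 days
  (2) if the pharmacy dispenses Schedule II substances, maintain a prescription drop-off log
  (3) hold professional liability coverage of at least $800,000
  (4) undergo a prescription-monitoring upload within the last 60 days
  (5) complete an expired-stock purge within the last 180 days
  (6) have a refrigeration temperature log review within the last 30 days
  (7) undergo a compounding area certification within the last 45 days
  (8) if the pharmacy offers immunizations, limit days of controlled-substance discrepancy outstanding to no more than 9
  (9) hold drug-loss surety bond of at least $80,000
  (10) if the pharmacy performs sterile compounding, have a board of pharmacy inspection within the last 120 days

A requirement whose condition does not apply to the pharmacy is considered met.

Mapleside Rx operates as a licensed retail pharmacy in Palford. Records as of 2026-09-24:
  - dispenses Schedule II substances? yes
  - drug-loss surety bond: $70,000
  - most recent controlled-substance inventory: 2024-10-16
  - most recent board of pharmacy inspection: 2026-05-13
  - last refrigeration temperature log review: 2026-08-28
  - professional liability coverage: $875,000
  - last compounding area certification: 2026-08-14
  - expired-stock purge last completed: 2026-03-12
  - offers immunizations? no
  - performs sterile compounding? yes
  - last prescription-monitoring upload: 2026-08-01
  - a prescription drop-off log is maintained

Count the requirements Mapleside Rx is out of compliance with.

3

1. controlled-substance inventory 708 days ago vs limit 730 → met
2. condition 'dispenses Schedule II substances' holds; prescription drop-off log present → met
3. professional liability coverage $875,000 ≥ $800,000 → met
4. prescription-monitoring upload 54 days ago vs limit 60 → met
5. expired-stock purge 196 days ago vs limit 180 → not met
6. refrigeration temperature log review 27 days ago vs limit 30 → met
7. compounding area certification 41 days ago vs limit 45 → met
8. condition 'offers immunizations' does not hold → requirement n/a → met
9. drug-loss surety bond $70,000 < $80,000 → not met
10. condition 'performs sterile compounding' holds; board of pharmacy inspection 134 days ago vs limit 120 → not met
Not met: 3 of 10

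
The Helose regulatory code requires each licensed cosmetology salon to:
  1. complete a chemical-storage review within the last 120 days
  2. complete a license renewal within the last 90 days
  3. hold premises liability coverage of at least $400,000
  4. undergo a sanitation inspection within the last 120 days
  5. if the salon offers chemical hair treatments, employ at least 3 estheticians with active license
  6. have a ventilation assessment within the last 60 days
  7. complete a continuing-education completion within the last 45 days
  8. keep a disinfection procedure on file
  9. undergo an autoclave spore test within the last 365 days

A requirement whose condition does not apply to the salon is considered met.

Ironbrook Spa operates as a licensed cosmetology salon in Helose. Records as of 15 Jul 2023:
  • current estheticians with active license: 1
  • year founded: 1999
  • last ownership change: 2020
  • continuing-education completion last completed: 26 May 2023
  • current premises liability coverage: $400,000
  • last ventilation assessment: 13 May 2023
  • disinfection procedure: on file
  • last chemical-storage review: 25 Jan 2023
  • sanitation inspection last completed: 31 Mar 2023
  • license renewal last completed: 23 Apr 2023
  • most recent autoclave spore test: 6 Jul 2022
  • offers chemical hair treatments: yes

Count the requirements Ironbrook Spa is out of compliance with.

5

1. chemical-storage review 171 days ago vs limit 120 → not met
2. license renewal 83 days ago vs limit 90 → met
3. premises liability coverage $400,000 ≥ $400,000 → met
4. sanitation inspection 106 days ago vs limit 120 → met
5. condition 'offers chemical hair treatments' holds; estheticians with active license 1 < 3 → not met
6. ventilation assessment 63 days ago vs limit 60 → not met
7. continuing-education completion 50 days ago vs limit 45 → not met
8. disinfection procedure present → met
9. autoclave spore test 374 days ago vs limit 365 → not met
Not met: 5 of 9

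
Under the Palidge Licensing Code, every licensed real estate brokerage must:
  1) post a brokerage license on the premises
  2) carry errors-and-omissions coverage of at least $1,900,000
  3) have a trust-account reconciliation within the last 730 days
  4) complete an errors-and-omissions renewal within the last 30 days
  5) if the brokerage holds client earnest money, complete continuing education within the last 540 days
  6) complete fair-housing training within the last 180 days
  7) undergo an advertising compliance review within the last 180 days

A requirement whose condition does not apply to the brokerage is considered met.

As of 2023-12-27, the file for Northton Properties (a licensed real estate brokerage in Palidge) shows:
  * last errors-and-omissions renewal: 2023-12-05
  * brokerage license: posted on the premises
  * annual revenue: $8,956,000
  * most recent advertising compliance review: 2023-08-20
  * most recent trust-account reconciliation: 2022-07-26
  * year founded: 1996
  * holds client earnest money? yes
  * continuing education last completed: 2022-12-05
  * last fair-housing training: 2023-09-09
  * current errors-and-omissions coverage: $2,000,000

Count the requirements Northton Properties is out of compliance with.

1. brokerage license present → met
2. errors-and-omissions coverage $2,000,000 ≥ $1,900,000 → met
3. trust-account reconciliation 519 days ago vs limit 730 → met
4. errors-and-omissions renewal 22 days ago vs limit 30 → met
5. condition 'holds client earnest money' holds; continuing education 387 days ago vs limit 540 → met
6. fair-housing training 109 days ago vs limit 180 → met
7. advertising compliance review 129 days ago vs limit 180 → met
Not met: 0 of 7

0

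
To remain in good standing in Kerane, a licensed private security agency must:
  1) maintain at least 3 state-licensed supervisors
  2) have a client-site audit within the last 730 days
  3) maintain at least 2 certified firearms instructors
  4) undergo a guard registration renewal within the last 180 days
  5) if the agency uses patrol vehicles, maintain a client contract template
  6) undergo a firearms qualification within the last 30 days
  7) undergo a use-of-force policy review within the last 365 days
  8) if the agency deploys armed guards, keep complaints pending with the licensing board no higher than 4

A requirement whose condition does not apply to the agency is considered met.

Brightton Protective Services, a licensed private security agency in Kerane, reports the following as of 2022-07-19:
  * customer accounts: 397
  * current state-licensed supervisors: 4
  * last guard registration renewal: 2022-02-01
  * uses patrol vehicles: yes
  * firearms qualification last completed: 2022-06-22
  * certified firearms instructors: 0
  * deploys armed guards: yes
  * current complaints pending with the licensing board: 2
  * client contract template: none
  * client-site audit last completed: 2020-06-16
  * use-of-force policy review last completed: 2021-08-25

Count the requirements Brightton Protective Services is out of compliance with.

3

1. state-licensed supervisors 4 ≥ 3 → met
2. client-site audit 763 days ago vs limit 730 → not met
3. certified firearms instructors 0 < 2 → not met
4. guard registration renewal 168 days ago vs limit 180 → met
5. condition 'uses patrol vehicles' holds; client contract template absent → not met
6. firearms qualification 27 days ago vs limit 30 → met
7. use-of-force policy review 328 days ago vs limit 365 → met
8. condition 'deploys armed guards' holds; complaints pending with the licensing board 2 ≤ 4 → met
Not met: 3 of 8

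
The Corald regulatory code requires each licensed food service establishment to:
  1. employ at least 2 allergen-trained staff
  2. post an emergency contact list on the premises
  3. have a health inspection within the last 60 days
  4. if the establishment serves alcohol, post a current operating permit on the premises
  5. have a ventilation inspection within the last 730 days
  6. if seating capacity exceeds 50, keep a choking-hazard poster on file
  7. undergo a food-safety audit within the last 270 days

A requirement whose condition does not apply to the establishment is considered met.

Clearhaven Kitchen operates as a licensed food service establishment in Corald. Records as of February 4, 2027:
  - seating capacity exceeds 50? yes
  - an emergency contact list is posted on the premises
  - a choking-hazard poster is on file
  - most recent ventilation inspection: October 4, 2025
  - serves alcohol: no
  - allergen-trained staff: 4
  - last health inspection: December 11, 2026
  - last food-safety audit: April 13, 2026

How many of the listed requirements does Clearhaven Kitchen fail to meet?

1

1. allergen-trained staff 4 ≥ 2 → met
2. emergency contact list present → met
3. health inspection 55 days ago vs limit 60 → met
4. condition 'serves alcohol' does not hold → requirement n/a → met
5. ventilation inspection 488 days ago vs limit 730 → met
6. condition 'seating capacity exceeds 50' holds; choking-hazard poster present → met
7. food-safety audit 297 days ago vs limit 270 → not met
Not met: 1 of 7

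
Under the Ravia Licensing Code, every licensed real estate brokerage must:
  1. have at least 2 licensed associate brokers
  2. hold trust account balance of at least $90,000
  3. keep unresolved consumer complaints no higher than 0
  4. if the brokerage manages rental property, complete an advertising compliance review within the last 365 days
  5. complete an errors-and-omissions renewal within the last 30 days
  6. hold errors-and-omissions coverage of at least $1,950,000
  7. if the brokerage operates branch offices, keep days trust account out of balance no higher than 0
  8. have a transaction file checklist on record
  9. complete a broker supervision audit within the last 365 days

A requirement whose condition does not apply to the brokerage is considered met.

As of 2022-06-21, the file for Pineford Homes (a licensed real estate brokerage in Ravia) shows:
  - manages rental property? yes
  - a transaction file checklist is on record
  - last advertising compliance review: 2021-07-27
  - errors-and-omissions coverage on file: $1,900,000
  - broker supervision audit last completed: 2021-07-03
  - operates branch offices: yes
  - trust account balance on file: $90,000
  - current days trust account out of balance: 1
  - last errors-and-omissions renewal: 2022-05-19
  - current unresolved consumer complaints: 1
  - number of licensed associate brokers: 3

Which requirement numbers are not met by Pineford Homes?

1. licensed associate brokers 3 ≥ 2 → met
2. trust account balance $90,000 ≥ $90,000 → met
3. unresolved consumer complaints 1 > 0 → not met
4. condition 'manages rental property' holds; advertising compliance review 329 days ago vs limit 365 → met
5. errors-and-omissions renewal 33 days ago vs limit 30 → not met
6. errors-and-omissions coverage $1,900,000 < $1,950,000 → not met
7. condition 'operates branch offices' holds; days trust account out of balance 1 > 0 → not met
8. transaction file checklist present → met
9. broker supervision audit 353 days ago vs limit 365 → met
Not met: 3, 5, 6, 7

3, 5, 6, 7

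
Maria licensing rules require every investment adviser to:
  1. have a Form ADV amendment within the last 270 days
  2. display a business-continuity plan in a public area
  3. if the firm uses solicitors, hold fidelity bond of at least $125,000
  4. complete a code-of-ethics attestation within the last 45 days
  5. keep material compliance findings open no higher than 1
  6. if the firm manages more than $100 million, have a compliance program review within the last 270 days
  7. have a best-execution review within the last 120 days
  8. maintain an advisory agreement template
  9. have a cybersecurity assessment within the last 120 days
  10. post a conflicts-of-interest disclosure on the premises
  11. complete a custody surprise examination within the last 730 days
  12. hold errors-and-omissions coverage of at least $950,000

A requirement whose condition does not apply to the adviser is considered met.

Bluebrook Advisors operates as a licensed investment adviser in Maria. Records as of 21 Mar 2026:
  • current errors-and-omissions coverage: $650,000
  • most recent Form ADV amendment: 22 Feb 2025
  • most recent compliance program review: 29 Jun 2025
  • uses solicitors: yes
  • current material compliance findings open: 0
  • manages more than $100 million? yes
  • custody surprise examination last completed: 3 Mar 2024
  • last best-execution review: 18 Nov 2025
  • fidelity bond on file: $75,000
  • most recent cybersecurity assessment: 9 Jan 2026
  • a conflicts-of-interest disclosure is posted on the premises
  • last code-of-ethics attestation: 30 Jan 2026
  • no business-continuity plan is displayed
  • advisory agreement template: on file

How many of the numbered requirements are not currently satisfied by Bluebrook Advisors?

7

1. Form ADV amendment 392 days ago vs limit 270 → not met
2. business-continuity plan absent → not met
3. condition 'uses solicitors' holds; fidelity bond $75,000 < $125,000 → not met
4. code-of-ethics attestation 50 days ago vs limit 45 → not met
5. material compliance findings open 0 ≤ 1 → met
6. condition 'manages more than $100 million' holds; compliance program review 265 days ago vs limit 270 → met
7. best-execution review 123 days ago vs limit 120 → not met
8. advisory agreement template present → met
9. cybersecurity assessment 71 days ago vs limit 120 → met
10. conflicts-of-interest disclosure present → met
11. custody surprise examination 748 days ago vs limit 730 → not met
12. errors-and-omissions coverage $650,000 < $950,000 → not met
Not met: 7 of 12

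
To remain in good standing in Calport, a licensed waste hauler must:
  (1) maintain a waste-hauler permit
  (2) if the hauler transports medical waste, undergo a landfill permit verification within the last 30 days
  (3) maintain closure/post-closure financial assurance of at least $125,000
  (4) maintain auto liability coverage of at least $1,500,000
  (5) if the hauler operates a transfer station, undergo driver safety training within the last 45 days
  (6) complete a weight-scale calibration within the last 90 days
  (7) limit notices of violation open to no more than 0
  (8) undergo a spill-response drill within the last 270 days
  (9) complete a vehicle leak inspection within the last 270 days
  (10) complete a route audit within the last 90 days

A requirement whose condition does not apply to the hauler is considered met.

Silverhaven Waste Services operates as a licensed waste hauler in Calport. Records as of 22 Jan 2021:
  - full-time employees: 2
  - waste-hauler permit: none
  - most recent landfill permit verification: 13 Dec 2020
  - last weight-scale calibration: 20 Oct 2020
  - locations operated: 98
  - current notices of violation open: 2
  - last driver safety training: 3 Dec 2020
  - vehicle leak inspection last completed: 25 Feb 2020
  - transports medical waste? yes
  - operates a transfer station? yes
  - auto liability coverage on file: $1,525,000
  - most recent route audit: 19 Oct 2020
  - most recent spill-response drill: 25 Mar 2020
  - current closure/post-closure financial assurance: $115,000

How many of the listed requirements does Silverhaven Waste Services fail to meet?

9

1. waste-hauler permit absent → not met
2. condition 'transports medical waste' holds; landfill permit verification 40 days ago vs limit 30 → not met
3. closure/post-closure financial assurance $115,000 < $125,000 → not met
4. auto liability coverage $1,525,000 ≥ $1,500,000 → met
5. condition 'operates a transfer station' holds; driver safety training 50 days ago vs limit 45 → not met
6. weight-scale calibration 94 days ago vs limit 90 → not met
7. notices of violation open 2 > 0 → not met
8. spill-response drill 303 days ago vs limit 270 → not met
9. vehicle leak inspection 332 days ago vs limit 270 → not met
10. route audit 95 days ago vs limit 90 → not met
Not met: 9 of 10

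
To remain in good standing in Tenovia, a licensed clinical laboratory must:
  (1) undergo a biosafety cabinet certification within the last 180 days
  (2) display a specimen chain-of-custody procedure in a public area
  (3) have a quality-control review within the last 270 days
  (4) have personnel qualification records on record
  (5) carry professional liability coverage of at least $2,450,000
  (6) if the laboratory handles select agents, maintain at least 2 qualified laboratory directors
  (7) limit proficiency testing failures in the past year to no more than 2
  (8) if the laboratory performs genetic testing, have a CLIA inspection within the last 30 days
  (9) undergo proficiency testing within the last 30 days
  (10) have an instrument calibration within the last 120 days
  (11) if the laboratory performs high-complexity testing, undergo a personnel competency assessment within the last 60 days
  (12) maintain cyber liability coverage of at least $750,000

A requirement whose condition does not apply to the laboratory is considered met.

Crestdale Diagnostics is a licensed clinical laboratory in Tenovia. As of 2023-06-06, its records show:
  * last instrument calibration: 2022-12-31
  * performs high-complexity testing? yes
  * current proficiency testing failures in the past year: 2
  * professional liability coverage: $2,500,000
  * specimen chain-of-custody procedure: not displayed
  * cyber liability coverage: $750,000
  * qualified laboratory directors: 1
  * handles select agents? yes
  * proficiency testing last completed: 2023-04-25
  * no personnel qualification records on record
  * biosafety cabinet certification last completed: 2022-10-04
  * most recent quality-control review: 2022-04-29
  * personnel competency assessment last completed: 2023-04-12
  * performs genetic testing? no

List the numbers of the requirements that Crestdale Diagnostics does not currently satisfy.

1. biosafety cabinet certification 245 days ago vs limit 180 → not met
2. specimen chain-of-custody procedure absent → not met
3. quality-control review 403 days ago vs limit 270 → not met
4. personnel qualification records absent → not met
5. professional liability coverage $2,500,000 ≥ $2,450,000 → met
6. condition 'handles select agents' holds; qualified laboratory directors 1 < 2 → not met
7. proficiency testing failures in the past year 2 ≤ 2 → met
8. condition 'performs genetic testing' does not hold → requirement n/a → met
9. proficiency testing 42 days ago vs limit 30 → not met
10. instrument calibration 157 days ago vs limit 120 → not met
11. condition 'performs high-complexity testing' holds; personnel competency assessment 55 days ago vs limit 60 → met
12. cyber liability coverage $750,000 ≥ $750,000 → met
Not met: 1, 2, 3, 4, 6, 9, 10

1, 2, 3, 4, 6, 9, 10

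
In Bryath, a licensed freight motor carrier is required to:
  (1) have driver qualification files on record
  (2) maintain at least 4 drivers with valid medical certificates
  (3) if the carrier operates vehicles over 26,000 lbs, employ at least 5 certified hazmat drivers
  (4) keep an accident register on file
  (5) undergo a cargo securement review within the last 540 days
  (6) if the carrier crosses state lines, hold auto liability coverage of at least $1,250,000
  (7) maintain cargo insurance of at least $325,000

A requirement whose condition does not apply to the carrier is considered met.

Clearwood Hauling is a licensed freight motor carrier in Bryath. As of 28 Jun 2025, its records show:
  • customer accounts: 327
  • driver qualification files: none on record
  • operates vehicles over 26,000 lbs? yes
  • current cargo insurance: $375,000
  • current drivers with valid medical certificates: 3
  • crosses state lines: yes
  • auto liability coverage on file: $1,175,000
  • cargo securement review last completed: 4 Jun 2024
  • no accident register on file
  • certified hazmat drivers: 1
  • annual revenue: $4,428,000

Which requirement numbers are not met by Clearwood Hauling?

1, 2, 3, 4, 6

1. driver qualification files absent → not met
2. drivers with valid medical certificates 3 < 4 → not met
3. condition 'operates vehicles over 26,000 lbs' holds; certified hazmat drivers 1 < 5 → not met
4. accident register absent → not met
5. cargo securement review 389 days ago vs limit 540 → met
6. condition 'crosses state lines' holds; auto liability coverage $1,175,000 < $1,250,000 → not met
7. cargo insurance $375,000 ≥ $325,000 → met
Not met: 1, 2, 3, 4, 6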